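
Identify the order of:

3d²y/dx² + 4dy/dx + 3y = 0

The order is 2 (highest derivative is of order 2).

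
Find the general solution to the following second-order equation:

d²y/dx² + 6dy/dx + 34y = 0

Characteristic equation: r² + 6r + 34 = 0
Roots: r = -3 ± 5i (complex conjugates)
General solution: y = e^(-3x)(C₁cos(5x) + C₂sin(5x))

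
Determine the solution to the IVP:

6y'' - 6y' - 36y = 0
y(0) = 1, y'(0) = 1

General solution: y = C₁e^(3x) + C₂e^(-2x)
Applying ICs: C₁ = 3/5, C₂ = 2/5
Particular solution: y = (3/5)e^(3x) + (2/5)e^(-2x)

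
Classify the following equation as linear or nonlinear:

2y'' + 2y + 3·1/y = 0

Nonlinear (1/y term)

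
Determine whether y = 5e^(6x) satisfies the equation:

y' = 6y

Verification:
y = 5e^(6x)
y' = 30e^(6x)
6y = 30e^(6x)
y' = 6y ✓

Yes, it is a solution.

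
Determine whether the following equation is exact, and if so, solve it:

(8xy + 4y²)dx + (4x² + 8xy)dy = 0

Verify exactness: ∂M/∂y = ∂N/∂x ✓
Find F(x,y) such that ∂F/∂x = M, ∂F/∂y = N
Solution: 4x²y + 4xy² = C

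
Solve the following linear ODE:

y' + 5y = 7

Using integrating factor method:

General solution: y = 7/5 + Ce^(-5x)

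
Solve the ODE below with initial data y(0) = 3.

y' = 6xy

General solution: y = Ce^(3x²)
Applying IC y(0) = 3:
Particular solution: y = 3e^(3x²)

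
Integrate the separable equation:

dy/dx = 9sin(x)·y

Separating variables and integrating:
ln|y| = -9cos(x) + C

General solution: y = Ce^(-9cos(x))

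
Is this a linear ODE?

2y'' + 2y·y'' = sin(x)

No. Nonlinear (y·y'' term)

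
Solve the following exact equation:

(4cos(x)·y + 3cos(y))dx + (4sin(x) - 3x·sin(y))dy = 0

Verify exactness: ∂M/∂y = ∂N/∂x ✓
Find F(x,y) such that ∂F/∂x = M, ∂F/∂y = N
Solution: 4sin(x)·y + 3x·cos(y) = C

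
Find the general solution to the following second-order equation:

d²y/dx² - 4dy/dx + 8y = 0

Characteristic equation: r² - 4r + 8 = 0
Roots: r = 2 ± 2i (complex conjugates)
General solution: y = e^(2x)(C₁cos(2x) + C₂sin(2x))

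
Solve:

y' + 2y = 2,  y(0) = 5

General solution: y = 1 + Ce^(-2x)
Applying y(0) = 5: C = 5 - 1 = 4
Particular solution: y = 1 + 4e^(-2x)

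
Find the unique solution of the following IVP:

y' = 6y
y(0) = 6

General solution: y = Ce^(6x)
Applying IC y(0) = 6:
Particular solution: y = 6e^(6x)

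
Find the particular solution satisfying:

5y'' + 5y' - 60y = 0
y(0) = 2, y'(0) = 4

General solution: y = C₁e^(3x) + C₂e^(-4x)
Applying ICs: C₁ = 12/7, C₂ = 2/7
Particular solution: y = (12/7)e^(3x) + (2/7)e^(-4x)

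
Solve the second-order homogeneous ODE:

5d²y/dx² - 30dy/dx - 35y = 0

Characteristic equation: 5r² - 30r - 35 = 0
Divide by 5: r² - 6r - 7 = 0
Roots: r = 7, -1 (distinct real)
General solution: y = C₁e^(7x) + C₂e^(-x)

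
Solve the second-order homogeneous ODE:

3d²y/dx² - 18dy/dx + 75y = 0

Characteristic equation: 3r² - 18r + 75 = 0
Divide by 3: r² - 6r + 25 = 0
Roots: r = 3 ± 4i (complex conjugates)
General solution: y = e^(3x)(C₁cos(4x) + C₂sin(4x))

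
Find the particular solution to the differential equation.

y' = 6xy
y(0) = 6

General solution: y = Ce^(3x²)
Applying IC y(0) = 6:
Particular solution: y = 6e^(3x²)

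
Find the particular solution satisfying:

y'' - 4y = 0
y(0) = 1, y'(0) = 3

General solution: y = C₁e^(2x) + C₂e^(-2x)
Applying ICs: C₁ = 5/4, C₂ = -1/4
Particular solution: y = (5/4)e^(2x) - (1/4)e^(-2x)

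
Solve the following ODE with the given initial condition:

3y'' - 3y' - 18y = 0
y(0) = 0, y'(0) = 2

General solution: y = C₁e^(3x) + C₂e^(-2x)
Applying ICs: C₁ = 2/5, C₂ = -2/5
Particular solution: y = (2/5)e^(3x) - (2/5)e^(-2x)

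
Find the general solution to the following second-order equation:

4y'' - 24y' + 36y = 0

Characteristic equation: 4r² - 24r + 36 = 0
Divide by 4: r² - 6r + 9 = 0
Factored: (r - 3)² = 0
Repeated root: r = 3
General solution: y = (C₁ + C₂x)e^(3x)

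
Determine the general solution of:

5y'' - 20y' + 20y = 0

Characteristic equation: 5r² - 20r + 20 = 0
Divide by 5: r² - 4r + 4 = 0
Factored: (r - 2)² = 0
Repeated root: r = 2
General solution: y = (C₁ + C₂x)e^(2x)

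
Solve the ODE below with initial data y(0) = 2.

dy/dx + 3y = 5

General solution: y = 5/3 + Ce^(-3x)
Applying y(0) = 2: C = 2 - 5/3 = 1/3
Particular solution: y = 5/3 + (1/3)e^(-3x)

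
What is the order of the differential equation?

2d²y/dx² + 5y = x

The order is 2 (highest derivative is of order 2).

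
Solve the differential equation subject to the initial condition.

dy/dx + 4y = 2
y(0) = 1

General solution: y = 1/2 + Ce^(-4x)
Applying y(0) = 1: C = 1 - 1/2 = 1/2
Particular solution: y = 1/2 + (1/2)e^(-4x)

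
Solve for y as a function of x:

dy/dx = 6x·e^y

Separating variables and integrating:
-e^(-y) = 3x² + C

General solution: y = -ln(C - 3x²)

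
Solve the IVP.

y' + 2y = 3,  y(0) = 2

General solution: y = 3/2 + Ce^(-2x)
Applying y(0) = 2: C = 2 - 3/2 = 1/2
Particular solution: y = 3/2 + (1/2)e^(-2x)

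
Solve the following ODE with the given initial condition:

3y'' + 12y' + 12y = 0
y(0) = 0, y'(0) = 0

General solution: y = (C₁ + C₂x)e^(-2x)
Repeated root r = -2
Applying ICs: C₁ = 0, C₂ = 0
Particular solution: y = 0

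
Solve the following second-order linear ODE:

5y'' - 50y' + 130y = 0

Characteristic equation: 5r² - 50r + 130 = 0
Divide by 5: r² - 10r + 26 = 0
Roots: r = 5 ± i (complex conjugates)
General solution: y = e^(5x)(C₁cos(x) + C₂sin(x))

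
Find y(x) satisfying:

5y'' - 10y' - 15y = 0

Characteristic equation: 5r² - 10r - 15 = 0
Divide by 5: r² - 2r - 3 = 0
Roots: r = 3, -1 (distinct real)
General solution: y = C₁e^(3x) + C₂e^(-x)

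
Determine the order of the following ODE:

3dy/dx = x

The order is 1 (highest derivative is of order 1).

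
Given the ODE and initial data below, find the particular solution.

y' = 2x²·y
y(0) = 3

General solution: y = Ce^(2x³/3)
Applying IC y(0) = 3:
Particular solution: y = 3e^(2x³/3)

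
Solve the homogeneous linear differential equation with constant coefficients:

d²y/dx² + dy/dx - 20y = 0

Characteristic equation: r² + r - 20 = 0
Roots: r = 4, -5 (distinct real)
General solution: y = C₁e^(4x) + C₂e^(-5x)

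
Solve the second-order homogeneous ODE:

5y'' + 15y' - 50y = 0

Characteristic equation: 5r² + 15r - 50 = 0
Divide by 5: r² + 3r - 10 = 0
Roots: r = 2, -5 (distinct real)
General solution: y = C₁e^(2x) + C₂e^(-5x)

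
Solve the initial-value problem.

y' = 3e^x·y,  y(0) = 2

General solution: y = Ce^(3e^x)
Applying IC y(0) = 2:
Particular solution: y = 2e^(3(e^x - 1))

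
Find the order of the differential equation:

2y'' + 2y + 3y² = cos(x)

The order is 2 (highest derivative is of order 2).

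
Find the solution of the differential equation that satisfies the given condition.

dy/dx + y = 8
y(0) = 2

General solution: y = 8 + Ce^(-x)
Applying y(0) = 2: C = 2 - 8 = -6
Particular solution: y = 8 - 6e^(-x)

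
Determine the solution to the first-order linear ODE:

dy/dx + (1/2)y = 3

Using integrating factor method:

General solution: y = 6 + Ce^(-x/2)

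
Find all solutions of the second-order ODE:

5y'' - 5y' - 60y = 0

Characteristic equation: 5r² - 5r - 60 = 0
Divide by 5: r² - r - 12 = 0
Roots: r = 4, -3 (distinct real)
General solution: y = C₁e^(4x) + C₂e^(-3x)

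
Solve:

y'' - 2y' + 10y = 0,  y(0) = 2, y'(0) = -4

General solution: y = e^x(C₁cos(3x) + C₂sin(3x))
Complex roots r = 1 ± 3i
Applying ICs: C₁ = 2, C₂ = -2
Particular solution: y = e^x(2cos(3x) - 2sin(3x))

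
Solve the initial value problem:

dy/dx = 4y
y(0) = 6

General solution: y = Ce^(4x)
Applying IC y(0) = 6:
Particular solution: y = 6e^(4x)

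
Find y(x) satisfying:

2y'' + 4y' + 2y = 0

Characteristic equation: 2r² + 4r + 2 = 0
Divide by 2: r² + 2r + 1 = 0
Factored: (r + 1)² = 0
Repeated root: r = -1
General solution: y = (C₁ + C₂x)e^(-x)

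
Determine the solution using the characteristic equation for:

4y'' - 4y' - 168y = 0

Characteristic equation: 4r² - 4r - 168 = 0
Divide by 4: r² - r - 42 = 0
Roots: r = 7, -6 (distinct real)
General solution: y = C₁e^(7x) + C₂e^(-6x)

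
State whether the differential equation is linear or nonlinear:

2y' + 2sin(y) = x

Nonlinear (sin(y) is nonlinear in y)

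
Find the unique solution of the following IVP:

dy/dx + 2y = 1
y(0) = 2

General solution: y = 1/2 + Ce^(-2x)
Applying y(0) = 2: C = 2 - 1/2 = 3/2
Particular solution: y = 1/2 + (3/2)e^(-2x)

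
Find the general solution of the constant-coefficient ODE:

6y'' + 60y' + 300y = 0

Characteristic equation: 6r² + 60r + 300 = 0
Divide by 6: r² + 10r + 50 = 0
Roots: r = -5 ± 5i (complex conjugates)
General solution: y = e^(-5x)(C₁cos(5x) + C₂sin(5x))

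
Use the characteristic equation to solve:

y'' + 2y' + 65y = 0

Characteristic equation: r² + 2r + 65 = 0
Roots: r = -1 ± 8i (complex conjugates)
General solution: y = e^(-x)(C₁cos(8x) + C₂sin(8x))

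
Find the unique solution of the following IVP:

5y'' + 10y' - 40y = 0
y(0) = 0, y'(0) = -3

General solution: y = C₁e^(2x) + C₂e^(-4x)
Applying ICs: C₁ = -1/2, C₂ = 1/2
Particular solution: y = -(1/2)e^(2x) + (1/2)e^(-4x)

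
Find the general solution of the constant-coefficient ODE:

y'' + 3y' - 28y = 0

Characteristic equation: r² + 3r - 28 = 0
Roots: r = 4, -7 (distinct real)
General solution: y = C₁e^(4x) + C₂e^(-7x)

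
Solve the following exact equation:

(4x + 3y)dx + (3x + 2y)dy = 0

Verify exactness: ∂M/∂y = ∂N/∂x ✓
Find F(x,y) such that ∂F/∂x = M, ∂F/∂y = N
Solution: 2x² + 3xy + y² = C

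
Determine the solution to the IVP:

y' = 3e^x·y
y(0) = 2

General solution: y = Ce^(3e^x)
Applying IC y(0) = 2:
Particular solution: y = 2e^(3(e^x - 1))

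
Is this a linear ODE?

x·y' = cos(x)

Yes. Linear (y and its derivatives appear to the first power only, no products of y terms)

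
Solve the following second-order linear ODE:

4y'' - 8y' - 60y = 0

Characteristic equation: 4r² - 8r - 60 = 0
Divide by 4: r² - 2r - 15 = 0
Roots: r = 5, -3 (distinct real)
General solution: y = C₁e^(5x) + C₂e^(-3x)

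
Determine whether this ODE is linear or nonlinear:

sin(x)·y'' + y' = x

Linear (y and its derivatives appear to the first power only, no products of y terms)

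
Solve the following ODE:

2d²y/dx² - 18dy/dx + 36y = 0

Characteristic equation: 2r² - 18r + 36 = 0
Divide by 2: r² - 9r + 18 = 0
Roots: r = 6, 3 (distinct real)
General solution: y = C₁e^(6x) + C₂e^(3x)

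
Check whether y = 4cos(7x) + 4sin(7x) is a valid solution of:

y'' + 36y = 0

Verification:
y'' = -196cos(7x) - 196sin(7x)
y'' + 36y ≠ 0 (frequency mismatch: got 49 instead of 36)

No, it is not a solution.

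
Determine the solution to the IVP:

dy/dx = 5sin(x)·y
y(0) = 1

General solution: y = Ce^(-5cos(x))
Applying IC y(0) = 1:
Particular solution: y = e^(5(1-cos(x)))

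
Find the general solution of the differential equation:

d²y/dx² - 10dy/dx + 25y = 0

Characteristic equation: r² - 10r + 25 = 0
Factored: (r - 5)² = 0
Repeated root: r = 5
General solution: y = (C₁ + C₂x)e^(5x)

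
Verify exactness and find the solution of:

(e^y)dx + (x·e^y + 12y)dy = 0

Verify exactness: ∂M/∂y = ∂N/∂x ✓
Find F(x,y) such that ∂F/∂x = M, ∂F/∂y = N
Solution: x·e^y + 6y² = C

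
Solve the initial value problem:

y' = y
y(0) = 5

General solution: y = Ce^x
Applying IC y(0) = 5:
Particular solution: y = 5e^x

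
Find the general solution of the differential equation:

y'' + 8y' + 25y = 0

Characteristic equation: r² + 8r + 25 = 0
Roots: r = -4 ± 3i (complex conjugates)
General solution: y = e^(-4x)(C₁cos(3x) + C₂sin(3x))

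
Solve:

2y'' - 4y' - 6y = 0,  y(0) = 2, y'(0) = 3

General solution: y = C₁e^(3x) + C₂e^(-x)
Applying ICs: C₁ = 5/4, C₂ = 3/4
Particular solution: y = (5/4)e^(3x) + (3/4)e^(-x)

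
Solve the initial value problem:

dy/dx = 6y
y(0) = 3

General solution: y = Ce^(6x)
Applying IC y(0) = 3:
Particular solution: y = 3e^(6x)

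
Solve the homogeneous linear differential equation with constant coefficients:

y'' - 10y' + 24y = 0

Characteristic equation: r² - 10r + 24 = 0
Roots: r = 6, 4 (distinct real)
General solution: y = C₁e^(6x) + C₂e^(4x)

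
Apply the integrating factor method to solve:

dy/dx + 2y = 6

Using integrating factor method:

General solution: y = 3 + Ce^(-2x)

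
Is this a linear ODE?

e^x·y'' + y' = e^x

Yes. Linear (y and its derivatives appear to the first power only, no products of y terms)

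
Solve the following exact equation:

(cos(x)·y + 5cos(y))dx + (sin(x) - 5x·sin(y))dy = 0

Verify exactness: ∂M/∂y = ∂N/∂x ✓
Find F(x,y) such that ∂F/∂x = M, ∂F/∂y = N
Solution: sin(x)·y + 5x·cos(y) = C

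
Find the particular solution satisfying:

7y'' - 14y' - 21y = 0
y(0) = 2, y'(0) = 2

General solution: y = C₁e^(3x) + C₂e^(-x)
Applying ICs: C₁ = 1, C₂ = 1
Particular solution: y = e^(3x) + e^(-x)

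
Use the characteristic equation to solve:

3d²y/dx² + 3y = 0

Characteristic equation: 3r² + 3 = 0
Divide by 3: r² + 1 = 0
Roots: r = ±i (complex conjugates)
General solution: y = C₁cos(x) + C₂sin(x)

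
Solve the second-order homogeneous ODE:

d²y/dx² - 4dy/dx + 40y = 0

Characteristic equation: r² - 4r + 40 = 0
Roots: r = 2 ± 6i (complex conjugates)
General solution: y = e^(2x)(C₁cos(6x) + C₂sin(6x))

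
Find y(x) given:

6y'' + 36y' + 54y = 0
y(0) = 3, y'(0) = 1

General solution: y = (C₁ + C₂x)e^(-3x)
Repeated root r = -3
Applying ICs: C₁ = 3, C₂ = 10
Particular solution: y = (3 + 10x)e^(-3x)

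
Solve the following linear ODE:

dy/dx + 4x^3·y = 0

Using integrating factor method:

General solution: y = Ce^(-x^4)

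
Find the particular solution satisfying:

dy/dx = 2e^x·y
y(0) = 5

General solution: y = Ce^(2e^x)
Applying IC y(0) = 5:
Particular solution: y = 5e^(2(e^x - 1))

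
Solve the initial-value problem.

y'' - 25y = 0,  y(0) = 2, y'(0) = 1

General solution: y = C₁e^(5x) + C₂e^(-5x)
Applying ICs: C₁ = 11/10, C₂ = 9/10
Particular solution: y = (11/10)e^(5x) + (9/10)e^(-5x)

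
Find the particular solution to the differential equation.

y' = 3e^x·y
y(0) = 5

General solution: y = Ce^(3e^x)
Applying IC y(0) = 5:
Particular solution: y = 5e^(3(e^x - 1))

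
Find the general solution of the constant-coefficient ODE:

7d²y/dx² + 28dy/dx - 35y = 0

Characteristic equation: 7r² + 28r - 35 = 0
Divide by 7: r² + 4r - 5 = 0
Roots: r = 1, -5 (distinct real)
General solution: y = C₁e^x + C₂e^(-5x)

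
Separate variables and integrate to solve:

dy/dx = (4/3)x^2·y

Separating variables and integrating:
ln|y| = 4x^3/9 + C

General solution: y = Ce^(4x^3/9)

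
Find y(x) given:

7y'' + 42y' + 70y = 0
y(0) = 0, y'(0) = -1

General solution: y = e^(-3x)(C₁cos(x) + C₂sin(x))
Complex roots r = -3 ± i
Applying ICs: C₁ = 0, C₂ = -1
Particular solution: y = e^(-3x)(-sin(x))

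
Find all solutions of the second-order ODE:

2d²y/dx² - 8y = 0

Characteristic equation: 2r² - 8 = 0
Divide by 2: r² - 4 = 0
Roots: r = 2, -2 (distinct real)
General solution: y = C₁e^(2x) + C₂e^(-2x)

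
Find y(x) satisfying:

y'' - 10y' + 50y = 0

Characteristic equation: r² - 10r + 50 = 0
Roots: r = 5 ± 5i (complex conjugates)
General solution: y = e^(5x)(C₁cos(5x) + C₂sin(5x))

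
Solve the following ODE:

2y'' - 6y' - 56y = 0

Characteristic equation: 2r² - 6r - 56 = 0
Divide by 2: r² - 3r - 28 = 0
Roots: r = 7, -4 (distinct real)
General solution: y = C₁e^(7x) + C₂e^(-4x)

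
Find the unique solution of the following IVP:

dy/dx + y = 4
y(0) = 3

General solution: y = 4 + Ce^(-x)
Applying y(0) = 3: C = 3 - 4 = -1
Particular solution: y = 4 - e^(-x)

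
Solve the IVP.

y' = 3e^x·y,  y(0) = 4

General solution: y = Ce^(3e^x)
Applying IC y(0) = 4:
Particular solution: y = 4e^(3(e^x - 1))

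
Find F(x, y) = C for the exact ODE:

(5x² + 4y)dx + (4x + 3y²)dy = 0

Verify exactness: ∂M/∂y = ∂N/∂x ✓
Find F(x,y) such that ∂F/∂x = M, ∂F/∂y = N
Solution: 5x³/3 + 4xy + y³ = C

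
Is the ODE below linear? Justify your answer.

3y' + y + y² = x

No. Nonlinear (y² term)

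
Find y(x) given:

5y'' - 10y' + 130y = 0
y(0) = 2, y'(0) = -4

General solution: y = e^x(C₁cos(5x) + C₂sin(5x))
Complex roots r = 1 ± 5i
Applying ICs: C₁ = 2, C₂ = -6/5
Particular solution: y = e^x(2cos(5x) - (6/5)sin(5x))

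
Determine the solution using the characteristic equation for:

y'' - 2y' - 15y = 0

Characteristic equation: r² - 2r - 15 = 0
Roots: r = 5, -3 (distinct real)
General solution: y = C₁e^(5x) + C₂e^(-3x)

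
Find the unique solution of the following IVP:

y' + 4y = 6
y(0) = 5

General solution: y = 3/2 + Ce^(-4x)
Applying y(0) = 5: C = 5 - 3/2 = 7/2
Particular solution: y = 3/2 + (7/2)e^(-4x)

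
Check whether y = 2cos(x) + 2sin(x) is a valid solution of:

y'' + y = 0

Verification:
y'' = -2cos(x) - 2sin(x)
y'' + y = 0 ✓

Yes, it is a solution.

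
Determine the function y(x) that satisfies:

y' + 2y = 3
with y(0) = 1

General solution: y = 3/2 + Ce^(-2x)
Applying y(0) = 1: C = 1 - 3/2 = -1/2
Particular solution: y = 3/2 - (1/2)e^(-2x)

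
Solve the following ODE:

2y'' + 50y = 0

Characteristic equation: 2r² + 50 = 0
Divide by 2: r² + 25 = 0
Roots: r = ±5i (complex conjugates)
General solution: y = C₁cos(5x) + C₂sin(5x)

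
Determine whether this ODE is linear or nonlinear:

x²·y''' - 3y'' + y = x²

Linear (y and its derivatives appear to the first power only, no products of y terms)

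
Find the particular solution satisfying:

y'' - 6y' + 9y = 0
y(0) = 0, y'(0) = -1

General solution: y = (C₁ + C₂x)e^(3x)
Repeated root r = 3
Applying ICs: C₁ = 0, C₂ = -1
Particular solution: y = -xe^(3x)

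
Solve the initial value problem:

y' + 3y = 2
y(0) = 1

General solution: y = 2/3 + Ce^(-3x)
Applying y(0) = 1: C = 1 - 2/3 = 1/3
Particular solution: y = 2/3 + (1/3)e^(-3x)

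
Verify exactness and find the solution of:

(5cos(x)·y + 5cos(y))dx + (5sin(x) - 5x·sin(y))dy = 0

Verify exactness: ∂M/∂y = ∂N/∂x ✓
Find F(x,y) such that ∂F/∂x = M, ∂F/∂y = N
Solution: 5sin(x)·y + 5x·cos(y) = C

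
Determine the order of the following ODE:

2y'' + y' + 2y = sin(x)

The order is 2 (highest derivative is of order 2).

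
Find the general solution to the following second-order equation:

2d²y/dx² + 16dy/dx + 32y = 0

Characteristic equation: 2r² + 16r + 32 = 0
Divide by 2: r² + 8r + 16 = 0
Factored: (r + 4)² = 0
Repeated root: r = -4
General solution: y = (C₁ + C₂x)e^(-4x)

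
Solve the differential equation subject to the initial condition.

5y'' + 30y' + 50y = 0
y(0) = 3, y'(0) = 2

General solution: y = e^(-3x)(C₁cos(x) + C₂sin(x))
Complex roots r = -3 ± i
Applying ICs: C₁ = 3, C₂ = 11
Particular solution: y = e^(-3x)(3cos(x) + 11sin(x))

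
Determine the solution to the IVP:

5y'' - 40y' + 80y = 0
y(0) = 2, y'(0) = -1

General solution: y = (C₁ + C₂x)e^(4x)
Repeated root r = 4
Applying ICs: C₁ = 2, C₂ = -9
Particular solution: y = (2 - 9x)e^(4x)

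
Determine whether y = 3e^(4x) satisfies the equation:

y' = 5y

Verification:
y = 3e^(4x)
y' = 12e^(4x)
But 5y = 15e^(4x)
y' ≠ 5y — the derivative does not match

No, it is not a solution.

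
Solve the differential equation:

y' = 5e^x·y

Separating variables and integrating:
ln|y| = 5e^x + C

General solution: y = Ce^(5e^x)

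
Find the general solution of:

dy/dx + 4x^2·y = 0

Using integrating factor method:

General solution: y = Ce^(-4x^3/3)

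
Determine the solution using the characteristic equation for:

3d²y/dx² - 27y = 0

Characteristic equation: 3r² - 27 = 0
Divide by 3: r² - 9 = 0
Roots: r = 3, -3 (distinct real)
General solution: y = C₁e^(3x) + C₂e^(-3x)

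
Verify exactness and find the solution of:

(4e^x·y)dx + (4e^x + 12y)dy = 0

Verify exactness: ∂M/∂y = ∂N/∂x ✓
Find F(x,y) such that ∂F/∂x = M, ∂F/∂y = N
Solution: 4e^x·y + 6y² = C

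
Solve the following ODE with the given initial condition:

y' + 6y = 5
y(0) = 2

General solution: y = 5/6 + Ce^(-6x)
Applying y(0) = 2: C = 2 - 5/6 = 7/6
Particular solution: y = 5/6 + (7/6)e^(-6x)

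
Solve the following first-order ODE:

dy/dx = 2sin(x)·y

Separating variables and integrating:
ln|y| = -2cos(x) + C

General solution: y = Ce^(-2cos(x))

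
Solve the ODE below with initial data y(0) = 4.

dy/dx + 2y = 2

General solution: y = 1 + Ce^(-2x)
Applying y(0) = 4: C = 4 - 1 = 3
Particular solution: y = 1 + 3e^(-2x)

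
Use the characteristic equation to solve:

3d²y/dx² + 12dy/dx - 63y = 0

Characteristic equation: 3r² + 12r - 63 = 0
Divide by 3: r² + 4r - 21 = 0
Roots: r = 3, -7 (distinct real)
General solution: y = C₁e^(3x) + C₂e^(-7x)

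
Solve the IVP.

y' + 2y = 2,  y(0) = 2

General solution: y = 1 + Ce^(-2x)
Applying y(0) = 2: C = 2 - 1 = 1
Particular solution: y = 1 + e^(-2x)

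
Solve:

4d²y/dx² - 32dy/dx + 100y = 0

Characteristic equation: 4r² - 32r + 100 = 0
Divide by 4: r² - 8r + 25 = 0
Roots: r = 4 ± 3i (complex conjugates)
General solution: y = e^(4x)(C₁cos(3x) + C₂sin(3x))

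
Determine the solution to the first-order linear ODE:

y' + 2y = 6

Using integrating factor method:

General solution: y = 3 + Ce^(-2x)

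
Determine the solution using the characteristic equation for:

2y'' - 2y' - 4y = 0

Characteristic equation: 2r² - 2r - 4 = 0
Divide by 2: r² - r - 2 = 0
Roots: r = 2, -1 (distinct real)
General solution: y = C₁e^(2x) + C₂e^(-x)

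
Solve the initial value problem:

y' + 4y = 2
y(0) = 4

General solution: y = 1/2 + Ce^(-4x)
Applying y(0) = 4: C = 4 - 1/2 = 7/2
Particular solution: y = 1/2 + (7/2)e^(-4x)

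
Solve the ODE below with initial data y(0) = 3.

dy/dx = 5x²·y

General solution: y = Ce^(5x³/3)
Applying IC y(0) = 3:
Particular solution: y = 3e^(5x³/3)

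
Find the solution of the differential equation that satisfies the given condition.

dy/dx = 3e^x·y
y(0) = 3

General solution: y = Ce^(3e^x)
Applying IC y(0) = 3:
Particular solution: y = 3e^(3(e^x - 1))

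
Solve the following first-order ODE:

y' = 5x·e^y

Separating variables and integrating:
-e^(-y) = 5x²/2 + C

General solution: y = -ln(C - 5x²/2)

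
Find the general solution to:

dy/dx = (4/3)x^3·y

Separating variables and integrating:
ln|y| = x^4/3 + C

General solution: y = Ce^(x^4/3)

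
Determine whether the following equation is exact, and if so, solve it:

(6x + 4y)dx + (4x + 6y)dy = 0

Verify exactness: ∂M/∂y = ∂N/∂x ✓
Find F(x,y) such that ∂F/∂x = M, ∂F/∂y = N
Solution: 3x² + 4xy + 3y² = C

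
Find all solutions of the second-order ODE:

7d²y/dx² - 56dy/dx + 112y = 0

Characteristic equation: 7r² - 56r + 112 = 0
Divide by 7: r² - 8r + 16 = 0
Factored: (r - 4)² = 0
Repeated root: r = 4
General solution: y = (C₁ + C₂x)e^(4x)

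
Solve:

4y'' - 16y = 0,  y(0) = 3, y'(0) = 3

General solution: y = C₁e^(2x) + C₂e^(-2x)
Applying ICs: C₁ = 9/4, C₂ = 3/4
Particular solution: y = (9/4)e^(2x) + (3/4)e^(-2x)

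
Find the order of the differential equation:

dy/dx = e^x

The order is 1 (highest derivative is of order 1).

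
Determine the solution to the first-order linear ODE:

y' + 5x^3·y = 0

Using integrating factor method:

General solution: y = Ce^(-5x^4/4)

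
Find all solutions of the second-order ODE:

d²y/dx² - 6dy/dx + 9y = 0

Characteristic equation: r² - 6r + 9 = 0
Factored: (r - 3)² = 0
Repeated root: r = 3
General solution: y = (C₁ + C₂x)e^(3x)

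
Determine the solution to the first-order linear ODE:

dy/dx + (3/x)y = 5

Using integrating factor method:

General solution: y = (5/4)x + Cx^(-3)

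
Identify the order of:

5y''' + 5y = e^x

The order is 3 (highest derivative is of order 3).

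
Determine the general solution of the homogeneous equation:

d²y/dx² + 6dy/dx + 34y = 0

Characteristic equation: r² + 6r + 34 = 0
Roots: r = -3 ± 5i (complex conjugates)
General solution: y = e^(-3x)(C₁cos(5x) + C₂sin(5x))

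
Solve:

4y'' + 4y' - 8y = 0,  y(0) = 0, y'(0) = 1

General solution: y = C₁e^x + C₂e^(-2x)
Applying ICs: C₁ = 1/3, C₂ = -1/3
Particular solution: y = (1/3)e^x - (1/3)e^(-2x)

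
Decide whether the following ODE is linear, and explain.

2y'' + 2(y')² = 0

Nonlinear ((y')² term)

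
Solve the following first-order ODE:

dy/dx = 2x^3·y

Separating variables and integrating:
ln|y| = x^4/2 + C

General solution: y = Ce^(x^4/2)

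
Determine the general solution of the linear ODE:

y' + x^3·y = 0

Using integrating factor method:

General solution: y = Ce^(-x^4/4)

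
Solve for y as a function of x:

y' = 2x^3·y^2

Separating variables and integrating:
-1/y = x^4/2 + C

General solution: y^-1 = (-1/2)x^4 + C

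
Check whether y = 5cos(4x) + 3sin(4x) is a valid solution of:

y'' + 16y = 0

Verification:
y'' = -80cos(4x) - 48sin(4x)
y'' + 16y = 0 ✓

Yes, it is a solution.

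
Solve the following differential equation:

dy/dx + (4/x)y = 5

Using integrating factor method:

General solution: y = x + Cx^(-4)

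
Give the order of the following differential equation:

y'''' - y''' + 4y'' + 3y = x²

The order is 4 (highest derivative is of order 4).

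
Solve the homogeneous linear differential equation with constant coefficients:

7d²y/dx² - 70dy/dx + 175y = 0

Characteristic equation: 7r² - 70r + 175 = 0
Divide by 7: r² - 10r + 25 = 0
Factored: (r - 5)² = 0
Repeated root: r = 5
General solution: y = (C₁ + C₂x)e^(5x)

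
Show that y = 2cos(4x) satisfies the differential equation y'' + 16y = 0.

Verification:
y'' = -32cos(4x)
y'' + 16y = 0 ✓

Yes, it is a solution.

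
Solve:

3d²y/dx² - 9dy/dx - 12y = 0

Characteristic equation: 3r² - 9r - 12 = 0
Divide by 3: r² - 3r - 4 = 0
Roots: r = 4, -1 (distinct real)
General solution: y = C₁e^(4x) + C₂e^(-x)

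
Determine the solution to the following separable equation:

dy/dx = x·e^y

Separating variables and integrating:
-e^(-y) = x²/2 + C

General solution: y = -ln(C - x²/2)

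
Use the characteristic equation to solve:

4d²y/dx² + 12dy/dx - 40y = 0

Characteristic equation: 4r² + 12r - 40 = 0
Divide by 4: r² + 3r - 10 = 0
Roots: r = 2, -5 (distinct real)
General solution: y = C₁e^(2x) + C₂e^(-5x)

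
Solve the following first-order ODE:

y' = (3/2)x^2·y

Separating variables and integrating:
ln|y| = x^3/2 + C

General solution: y = Ce^(x^3/2)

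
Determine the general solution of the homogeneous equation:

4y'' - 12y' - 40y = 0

Characteristic equation: 4r² - 12r - 40 = 0
Divide by 4: r² - 3r - 10 = 0
Roots: r = 5, -2 (distinct real)
General solution: y = C₁e^(5x) + C₂e^(-2x)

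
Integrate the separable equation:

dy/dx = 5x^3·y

Separating variables and integrating:
ln|y| = 5x^4/4 + C

General solution: y = Ce^(5x^4/4)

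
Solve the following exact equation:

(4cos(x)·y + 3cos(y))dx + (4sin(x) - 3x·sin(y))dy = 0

Verify exactness: ∂M/∂y = ∂N/∂x ✓
Find F(x,y) such that ∂F/∂x = M, ∂F/∂y = N
Solution: 4sin(x)·y + 3x·cos(y) = C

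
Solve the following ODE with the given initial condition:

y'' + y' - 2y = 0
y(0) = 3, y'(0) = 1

General solution: y = C₁e^x + C₂e^(-2x)
Applying ICs: C₁ = 7/3, C₂ = 2/3
Particular solution: y = (7/3)e^x + (2/3)e^(-2x)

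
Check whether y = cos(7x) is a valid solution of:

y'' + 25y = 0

Verification:
y'' = -49cos(7x)
y'' + 25y ≠ 0 (frequency mismatch: got 49 instead of 25)

No, it is not a solution.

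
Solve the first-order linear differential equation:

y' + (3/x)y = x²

Using integrating factor method:

General solution: y = (1/6)x^3 + Cx^(-3)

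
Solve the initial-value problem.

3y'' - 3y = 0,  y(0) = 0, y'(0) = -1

General solution: y = C₁e^x + C₂e^(-x)
Applying ICs: C₁ = -1/2, C₂ = 1/2
Particular solution: y = -(1/2)e^x + (1/2)e^(-x)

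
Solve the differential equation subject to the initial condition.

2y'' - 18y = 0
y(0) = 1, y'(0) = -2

General solution: y = C₁e^(3x) + C₂e^(-3x)
Applying ICs: C₁ = 1/6, C₂ = 5/6
Particular solution: y = (1/6)e^(3x) + (5/6)e^(-3x)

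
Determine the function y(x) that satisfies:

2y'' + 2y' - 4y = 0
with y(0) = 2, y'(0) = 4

General solution: y = C₁e^x + C₂e^(-2x)
Applying ICs: C₁ = 8/3, C₂ = -2/3
Particular solution: y = (8/3)e^x - (2/3)e^(-2x)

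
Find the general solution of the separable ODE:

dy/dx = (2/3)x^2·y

Separating variables and integrating:
ln|y| = 2x^3/9 + C

General solution: y = Ce^(2x^3/9)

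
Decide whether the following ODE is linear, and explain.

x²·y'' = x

Linear (y and its derivatives appear to the first power only, no products of y terms)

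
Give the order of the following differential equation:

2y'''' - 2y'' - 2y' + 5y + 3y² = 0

The order is 4 (highest derivative is of order 4).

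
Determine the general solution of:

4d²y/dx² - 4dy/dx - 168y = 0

Characteristic equation: 4r² - 4r - 168 = 0
Divide by 4: r² - r - 42 = 0
Roots: r = 7, -6 (distinct real)
General solution: y = C₁e^(7x) + C₂e^(-6x)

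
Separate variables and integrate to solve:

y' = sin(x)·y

Separating variables and integrating:
ln|y| = -cos(x) + C

General solution: y = Ce^(-cos(x))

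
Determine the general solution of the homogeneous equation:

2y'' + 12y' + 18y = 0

Characteristic equation: 2r² + 12r + 18 = 0
Divide by 2: r² + 6r + 9 = 0
Factored: (r + 3)² = 0
Repeated root: r = -3
General solution: y = (C₁ + C₂x)e^(-3x)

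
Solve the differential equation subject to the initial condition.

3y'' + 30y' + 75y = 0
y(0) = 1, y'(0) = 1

General solution: y = (C₁ + C₂x)e^(-5x)
Repeated root r = -5
Applying ICs: C₁ = 1, C₂ = 6
Particular solution: y = (1 + 6x)e^(-5x)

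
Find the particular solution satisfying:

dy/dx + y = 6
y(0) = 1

General solution: y = 6 + Ce^(-x)
Applying y(0) = 1: C = 1 - 6 = -5
Particular solution: y = 6 - 5e^(-x)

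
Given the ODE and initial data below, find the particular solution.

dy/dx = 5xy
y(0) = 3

General solution: y = Ce^(5x²/2)
Applying IC y(0) = 3:
Particular solution: y = 3e^(5x²/2)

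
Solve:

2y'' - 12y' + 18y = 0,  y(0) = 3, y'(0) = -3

General solution: y = (C₁ + C₂x)e^(3x)
Repeated root r = 3
Applying ICs: C₁ = 3, C₂ = -12
Particular solution: y = (3 - 12x)e^(3x)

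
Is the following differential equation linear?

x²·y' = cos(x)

Yes. Linear (y and its derivatives appear to the first power only, no products of y terms)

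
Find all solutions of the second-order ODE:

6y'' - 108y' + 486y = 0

Characteristic equation: 6r² - 108r + 486 = 0
Divide by 6: r² - 18r + 81 = 0
Factored: (r - 9)² = 0
Repeated root: r = 9
General solution: y = (C₁ + C₂x)e^(9x)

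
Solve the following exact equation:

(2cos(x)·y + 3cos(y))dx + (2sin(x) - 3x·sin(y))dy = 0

Verify exactness: ∂M/∂y = ∂N/∂x ✓
Find F(x,y) such that ∂F/∂x = M, ∂F/∂y = N
Solution: 2sin(x)·y + 3x·cos(y) = C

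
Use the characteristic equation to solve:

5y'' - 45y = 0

Characteristic equation: 5r² - 45 = 0
Divide by 5: r² - 9 = 0
Roots: r = 3, -3 (distinct real)
General solution: y = C₁e^(3x) + C₂e^(-3x)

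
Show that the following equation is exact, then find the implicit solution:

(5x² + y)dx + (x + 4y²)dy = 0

Verify exactness: ∂M/∂y = ∂N/∂x ✓
Find F(x,y) such that ∂F/∂x = M, ∂F/∂y = N
Solution: 5x³/3 + xy + 4y³/3 = C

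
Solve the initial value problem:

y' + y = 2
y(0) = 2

General solution: y = 2 + Ce^(-x)
Applying y(0) = 2: C = 2 - 2 = 0
Particular solution: y = 2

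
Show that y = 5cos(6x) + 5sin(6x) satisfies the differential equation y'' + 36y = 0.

Verification:
y'' = -180cos(6x) - 180sin(6x)
y'' + 36y = 0 ✓

Yes, it is a solution.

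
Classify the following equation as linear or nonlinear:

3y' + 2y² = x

Nonlinear (y² term)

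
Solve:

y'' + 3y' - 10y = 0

Characteristic equation: r² + 3r - 10 = 0
Roots: r = 2, -5 (distinct real)
General solution: y = C₁e^(2x) + C₂e^(-5x)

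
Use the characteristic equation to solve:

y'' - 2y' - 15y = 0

Characteristic equation: r² - 2r - 15 = 0
Roots: r = 5, -3 (distinct real)
General solution: y = C₁e^(5x) + C₂e^(-3x)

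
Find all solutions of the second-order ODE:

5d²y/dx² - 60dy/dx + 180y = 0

Characteristic equation: 5r² - 60r + 180 = 0
Divide by 5: r² - 12r + 36 = 0
Factored: (r - 6)² = 0
Repeated root: r = 6
General solution: y = (C₁ + C₂x)e^(6x)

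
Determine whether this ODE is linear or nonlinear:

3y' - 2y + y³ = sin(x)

Nonlinear (y³ term)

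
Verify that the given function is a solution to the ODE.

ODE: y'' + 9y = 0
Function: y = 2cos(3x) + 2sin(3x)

Verification:
y'' = -18cos(3x) - 18sin(3x)
y'' + 9y = 0 ✓

Yes, it is a solution.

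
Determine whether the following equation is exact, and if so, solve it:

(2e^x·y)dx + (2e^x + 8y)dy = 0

Verify exactness: ∂M/∂y = ∂N/∂x ✓
Find F(x,y) such that ∂F/∂x = M, ∂F/∂y = N
Solution: 2e^x·y + 4y² = C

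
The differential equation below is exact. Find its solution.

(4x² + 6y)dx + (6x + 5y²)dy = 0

Verify exactness: ∂M/∂y = ∂N/∂x ✓
Find F(x,y) such that ∂F/∂x = M, ∂F/∂y = N
Solution: 4x³/3 + 6xy + 5y³/3 = C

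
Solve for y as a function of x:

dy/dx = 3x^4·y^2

Separating variables and integrating:
-1/y = 3x^5/5 + C

General solution: y^-1 = (-3/5)x^5 + C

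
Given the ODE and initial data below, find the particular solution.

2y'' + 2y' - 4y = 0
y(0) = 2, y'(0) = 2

General solution: y = C₁e^x + C₂e^(-2x)
Applying ICs: C₁ = 2, C₂ = 0
Particular solution: y = 2e^x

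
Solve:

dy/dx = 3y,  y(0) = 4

General solution: y = Ce^(3x)
Applying IC y(0) = 4:
Particular solution: y = 4e^(3x)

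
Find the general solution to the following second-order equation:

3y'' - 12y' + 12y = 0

Characteristic equation: 3r² - 12r + 12 = 0
Divide by 3: r² - 4r + 4 = 0
Factored: (r - 2)² = 0
Repeated root: r = 2
General solution: y = (C₁ + C₂x)e^(2x)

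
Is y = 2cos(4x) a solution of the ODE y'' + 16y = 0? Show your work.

Verification:
y'' = -32cos(4x)
y'' + 16y = 0 ✓

Yes, it is a solution.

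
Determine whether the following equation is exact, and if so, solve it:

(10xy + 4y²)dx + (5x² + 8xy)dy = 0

Verify exactness: ∂M/∂y = ∂N/∂x ✓
Find F(x,y) such that ∂F/∂x = M, ∂F/∂y = N
Solution: 5x²y + 4xy² = C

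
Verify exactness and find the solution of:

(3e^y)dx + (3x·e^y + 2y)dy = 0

Verify exactness: ∂M/∂y = ∂N/∂x ✓
Find F(x,y) such that ∂F/∂x = M, ∂F/∂y = N
Solution: 3x·e^y + y² = C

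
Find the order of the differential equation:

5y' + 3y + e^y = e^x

The order is 1 (highest derivative is of order 1).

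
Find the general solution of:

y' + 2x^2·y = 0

Using integrating factor method:

General solution: y = Ce^(-2x^3/3)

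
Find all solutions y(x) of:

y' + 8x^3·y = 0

Using integrating factor method:

General solution: y = Ce^(-2x^4)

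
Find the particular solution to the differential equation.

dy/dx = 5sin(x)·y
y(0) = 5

General solution: y = Ce^(-5cos(x))
Applying IC y(0) = 5:
Particular solution: y = 5e^(5(1-cos(x)))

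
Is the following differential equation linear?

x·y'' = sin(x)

Yes. Linear (y and its derivatives appear to the first power only, no products of y terms)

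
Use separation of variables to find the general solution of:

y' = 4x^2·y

Separating variables and integrating:
ln|y| = 4x^3/3 + C

General solution: y = Ce^(4x^3/3)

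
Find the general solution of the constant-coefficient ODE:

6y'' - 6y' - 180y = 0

Characteristic equation: 6r² - 6r - 180 = 0
Divide by 6: r² - r - 30 = 0
Roots: r = 6, -5 (distinct real)
General solution: y = C₁e^(6x) + C₂e^(-5x)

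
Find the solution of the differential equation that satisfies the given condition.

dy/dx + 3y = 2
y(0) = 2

General solution: y = 2/3 + Ce^(-3x)
Applying y(0) = 2: C = 2 - 2/3 = 4/3
Particular solution: y = 2/3 + (4/3)e^(-3x)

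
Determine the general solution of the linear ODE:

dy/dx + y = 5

Using integrating factor method:

General solution: y = 5 + Ce^(-x)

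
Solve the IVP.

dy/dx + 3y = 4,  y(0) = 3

General solution: y = 4/3 + Ce^(-3x)
Applying y(0) = 3: C = 3 - 4/3 = 5/3
Particular solution: y = 4/3 + (5/3)e^(-3x)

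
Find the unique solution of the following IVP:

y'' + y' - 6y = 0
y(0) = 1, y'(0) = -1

General solution: y = C₁e^(2x) + C₂e^(-3x)
Applying ICs: C₁ = 2/5, C₂ = 3/5
Particular solution: y = (2/5)e^(2x) + (3/5)e^(-3x)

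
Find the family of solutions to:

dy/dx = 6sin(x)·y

Separating variables and integrating:
ln|y| = -6cos(x) + C

General solution: y = Ce^(-6cos(x))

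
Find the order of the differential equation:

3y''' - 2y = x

The order is 3 (highest derivative is of order 3).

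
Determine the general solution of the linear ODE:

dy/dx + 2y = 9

Using integrating factor method:

General solution: y = 9/2 + Ce^(-2x)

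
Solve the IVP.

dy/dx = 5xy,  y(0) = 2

General solution: y = Ce^(5x²/2)
Applying IC y(0) = 2:
Particular solution: y = 2e^(5x²/2)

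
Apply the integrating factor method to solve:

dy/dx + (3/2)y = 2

Using integrating factor method:

General solution: y = 4/3 + Ce^(-3x/2)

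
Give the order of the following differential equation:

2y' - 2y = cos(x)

The order is 1 (highest derivative is of order 1).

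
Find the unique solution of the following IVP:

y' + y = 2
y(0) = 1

General solution: y = 2 + Ce^(-x)
Applying y(0) = 1: C = 1 - 2 = -1
Particular solution: y = 2 - e^(-x)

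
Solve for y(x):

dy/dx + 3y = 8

Using integrating factor method:

General solution: y = 8/3 + Ce^(-3x)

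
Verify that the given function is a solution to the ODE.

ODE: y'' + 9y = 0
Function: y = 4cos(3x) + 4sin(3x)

Verification:
y'' = -36cos(3x) - 36sin(3x)
y'' + 9y = 0 ✓

Yes, it is a solution.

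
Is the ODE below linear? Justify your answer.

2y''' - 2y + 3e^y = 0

No. Nonlinear (e^y is nonlinear in y)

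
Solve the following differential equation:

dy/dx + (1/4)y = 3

Using integrating factor method:

General solution: y = 12 + Ce^(-x/4)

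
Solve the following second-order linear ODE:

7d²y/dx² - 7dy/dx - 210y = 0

Characteristic equation: 7r² - 7r - 210 = 0
Divide by 7: r² - r - 30 = 0
Roots: r = 6, -5 (distinct real)
General solution: y = C₁e^(6x) + C₂e^(-5x)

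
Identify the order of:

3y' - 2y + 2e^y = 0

The order is 1 (highest derivative is of order 1).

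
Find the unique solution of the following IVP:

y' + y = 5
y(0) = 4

General solution: y = 5 + Ce^(-x)
Applying y(0) = 4: C = 4 - 5 = -1
Particular solution: y = 5 - e^(-x)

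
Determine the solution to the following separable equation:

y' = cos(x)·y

Separating variables and integrating:
ln|y| = sin(x) + C

General solution: y = Ce^(sin(x))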